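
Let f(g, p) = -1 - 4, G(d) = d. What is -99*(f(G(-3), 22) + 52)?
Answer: -4653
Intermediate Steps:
f(g, p) = -5
-99*(f(G(-3), 22) + 52) = -99*(-5 + 52) = -99*47 = -4653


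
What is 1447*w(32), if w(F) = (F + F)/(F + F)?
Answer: 1447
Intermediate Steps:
w(F) = 1 (w(F) = (2*F)/((2*F)) = (2*F)*(1/(2*F)) = 1)
1447*w(32) = 1447*1 = 1447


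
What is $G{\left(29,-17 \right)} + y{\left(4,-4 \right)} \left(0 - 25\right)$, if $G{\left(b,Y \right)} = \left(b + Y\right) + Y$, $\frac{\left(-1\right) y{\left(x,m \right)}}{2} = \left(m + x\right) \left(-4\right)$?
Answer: $-5$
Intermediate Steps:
$y{\left(x,m \right)} = 8 m + 8 x$ ($y{\left(x,m \right)} = - 2 \left(m + x\right) \left(-4\right) = - 2 \left(- 4 m - 4 x\right) = 8 m + 8 x$)
$G{\left(b,Y \right)} = b + 2 Y$ ($G{\left(b,Y \right)} = \left(Y + b\right) + Y = b + 2 Y$)
$G{\left(29,-17 \right)} + y{\left(4,-4 \right)} \left(0 - 25\right) = \left(29 + 2 \left(-17\right)\right) + \left(8 \left(-4\right) + 8 \cdot 4\right) \left(0 - 25\right) = \left(29 - 34\right) + \left(-32 + 32\right) \left(-25\right) = -5 + 0 \left(-25\right) = -5 + 0 = -5$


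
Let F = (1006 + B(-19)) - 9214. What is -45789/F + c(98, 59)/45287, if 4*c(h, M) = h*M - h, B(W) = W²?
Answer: 2084797030/355367089 ≈ 5.8666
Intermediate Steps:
c(h, M) = -h/4 + M*h/4 (c(h, M) = (h*M - h)/4 = (M*h - h)/4 = (-h + M*h)/4 = -h/4 + M*h/4)
F = -7847 (F = (1006 + (-19)²) - 9214 = (1006 + 361) - 9214 = 1367 - 9214 = -7847)
-45789/F + c(98, 59)/45287 = -45789/(-7847) + ((¼)*98*(-1 + 59))/45287 = -45789*(-1/7847) + ((¼)*98*58)*(1/45287) = 45789/7847 + 1421*(1/45287) = 45789/7847 + 1421/45287 = 2084797030/355367089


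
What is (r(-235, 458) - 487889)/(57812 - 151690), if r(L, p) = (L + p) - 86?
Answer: 243876/46939 ≈ 5.1956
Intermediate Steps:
r(L, p) = -86 + L + p
(r(-235, 458) - 487889)/(57812 - 151690) = ((-86 - 235 + 458) - 487889)/(57812 - 151690) = (137 - 487889)/(-93878) = -487752*(-1/93878) = 243876/46939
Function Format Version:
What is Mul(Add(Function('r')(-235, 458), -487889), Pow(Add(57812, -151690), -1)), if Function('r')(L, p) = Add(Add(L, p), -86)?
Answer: Rational(243876, 46939) ≈ 5.1956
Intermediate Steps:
Function('r')(L, p) = Add(-86, L, p)
Mul(Add(Function('r')(-235, 458), -487889), Pow(Add(57812, -151690), -1)) = Mul(Add(Add(-86, -235, 458), -487889), Pow(Add(57812, -151690), -1)) = Mul(Add(137, -487889), Pow(-93878, -1)) = Mul(-487752, Rational(-1, 93878)) = Rational(243876, 46939)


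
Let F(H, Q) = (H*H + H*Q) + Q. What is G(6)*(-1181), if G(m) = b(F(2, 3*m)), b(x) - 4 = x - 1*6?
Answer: -66136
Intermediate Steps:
F(H, Q) = Q + H² + H*Q (F(H, Q) = (H² + H*Q) + Q = Q + H² + H*Q)
b(x) = -2 + x (b(x) = 4 + (x - 1*6) = 4 + (x - 6) = 4 + (-6 + x) = -2 + x)
G(m) = 2 + 9*m (G(m) = -2 + (3*m + 2² + 2*(3*m)) = -2 + (3*m + 4 + 6*m) = -2 + (4 + 9*m) = 2 + 9*m)
G(6)*(-1181) = (2 + 9*6)*(-1181) = (2 + 54)*(-1181) = 56*(-1181) = -66136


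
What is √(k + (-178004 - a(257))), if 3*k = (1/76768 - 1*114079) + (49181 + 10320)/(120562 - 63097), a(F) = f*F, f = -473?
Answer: I*√114904372624507677216630/1102868280 ≈ 307.36*I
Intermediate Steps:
a(F) = -473*F
k = -503251874226247/13234419360 (k = ((1/76768 - 1*114079) + (49181 + 10320)/(120562 - 63097))/3 = ((1/76768 - 114079) + 59501/57465)/3 = (-8757616671/76768 + 59501*(1/57465))/3 = (-8757616671/76768 + 59501/57465)/3 = (⅓)*(-503251874226247/4411473120) = -503251874226247/13234419360 ≈ -38026.)
√(k + (-178004 - a(257))) = √(-503251874226247/13234419360 + (-178004 - (-473)*257)) = √(-503251874226247/13234419360 + (-178004 - 1*(-121561))) = √(-503251874226247/13234419360 + (-178004 + 121561)) = √(-503251874226247/13234419360 - 56443) = √(-1250242206162727/13234419360) = I*√114904372624507677216630/1102868280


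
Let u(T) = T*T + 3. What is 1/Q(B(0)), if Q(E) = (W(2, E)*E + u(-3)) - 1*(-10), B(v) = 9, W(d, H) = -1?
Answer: 1/13 ≈ 0.076923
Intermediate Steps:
u(T) = 3 + T² (u(T) = T² + 3 = 3 + T²)
Q(E) = 22 - E (Q(E) = (-E + (3 + (-3)²)) - 1*(-10) = (-E + (3 + 9)) + 10 = (-E + 12) + 10 = (12 - E) + 10 = 22 - E)
1/Q(B(0)) = 1/(22 - 1*9) = 1/(22 - 9) = 1/13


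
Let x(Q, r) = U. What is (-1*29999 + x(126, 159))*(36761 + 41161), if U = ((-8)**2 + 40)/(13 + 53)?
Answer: -25712052210/11 ≈ -2.3375e+9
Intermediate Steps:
U = 52/33 (U = (64 + 40)/66 = 104*(1/66) = 52/33 ≈ 1.5758)
x(Q, r) = 52/33
(-1*29999 + x(126, 159))*(36761 + 41161) = (-1*29999 + 52/33)*(36761 + 41161) = (-29999 + 52/33)*77922 = -989915/33*77922 = -25712052210/11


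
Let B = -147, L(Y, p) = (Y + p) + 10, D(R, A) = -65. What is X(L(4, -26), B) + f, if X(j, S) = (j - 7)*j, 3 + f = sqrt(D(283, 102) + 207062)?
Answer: 225 + sqrt(206997) ≈ 679.97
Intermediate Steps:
L(Y, p) = 10 + Y + p
f = -3 + sqrt(206997) (f = -3 + sqrt(-65 + 207062) = -3 + sqrt(206997) ≈ 451.97)
X(j, S) = j*(-7 + j) (X(j, S) = (-7 + j)*j = j*(-7 + j))
X(L(4, -26), B) + f = (10 + 4 - 26)*(-7 + (10 + 4 - 26)) + (-3 + sqrt(206997)) = -12*(-7 - 12) + (-3 + sqrt(206997)) = -12*(-19) + (-3 + sqrt(206997)) = 228 + (-3 + sqrt(206997)) = 225 + sqrt(206997)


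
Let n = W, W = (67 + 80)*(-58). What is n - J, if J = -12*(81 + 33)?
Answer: -7158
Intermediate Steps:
J = -1368 (J = -12*114 = -1368)
W = -8526 (W = 147*(-58) = -8526)
n = -8526
n - J = -8526 - 1*(-1368) = -8526 + 1368 = -7158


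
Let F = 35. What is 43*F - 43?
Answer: 1462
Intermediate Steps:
43*F - 43 = 43*35 - 43 = 1505 - 43 = 1462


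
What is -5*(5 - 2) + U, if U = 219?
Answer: 204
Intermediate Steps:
-5*(5 - 2) + U = -5*(5 - 2) + 219 = -5*3 + 219 = -15 + 219 = 204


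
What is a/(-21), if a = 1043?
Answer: -149/3 ≈ -49.667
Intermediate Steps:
a/(-21) = 1043/(-21) = -1/21*1043 = -149/3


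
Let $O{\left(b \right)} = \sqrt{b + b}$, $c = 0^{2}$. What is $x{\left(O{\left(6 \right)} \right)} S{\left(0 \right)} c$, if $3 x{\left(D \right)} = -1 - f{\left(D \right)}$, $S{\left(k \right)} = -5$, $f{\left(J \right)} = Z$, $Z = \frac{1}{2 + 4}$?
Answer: $0$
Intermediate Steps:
$Z = \frac{1}{6} \approx 0.16667$
$f{\left(J \right)} = \frac{1}{6}$
$c = 0$
$O{\left(b \right)} = \sqrt{2} \sqrt{b}$ ($O{\left(b \right)} = \sqrt{2 b} = \sqrt{2} \sqrt{b}$)
$x{\left(D \right)} = - \frac{7}{18}$ ($x{\left(D \right)} = \frac{-1 - \frac{1}{6}}{3} = \frac{1}{3} \left(- \frac{7}{6}\right) = - \frac{7}{18}$)
$x{\left(O{\left(6 \right)} \right)} S{\left(0 \right)} c = - \frac{7 \left(\left(-5\right) 0\right)}{18} = \left(- \frac{7}{18}\right) 0 = 0$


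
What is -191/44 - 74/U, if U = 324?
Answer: -16285/3564 ≈ -4.5693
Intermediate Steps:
-191/44 - 74/U = -191/44 - 74/324 = -191*1/44 - 74*1/324 = -191/44 - 37/162 = -16285/3564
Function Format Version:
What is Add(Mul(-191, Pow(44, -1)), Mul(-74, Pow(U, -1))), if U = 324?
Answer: Rational(-16285, 3564) ≈ -4.5693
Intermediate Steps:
Add(Mul(-191, Pow(44, -1)), Mul(-74, Pow(U, -1))) = Add(Mul(-191, Pow(44, -1)), Mul(-74, Pow(324, -1))) = Add(Mul(-191, Rational(1, 44)), Mul(-74, Rational(1, 324))) = Add(Rational(-191, 44), Rational(-37, 162)) = Rational(-16285, 3564)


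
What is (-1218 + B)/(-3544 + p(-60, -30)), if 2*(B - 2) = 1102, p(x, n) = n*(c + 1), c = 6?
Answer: 665/3754 ≈ 0.17714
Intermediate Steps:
p(x, n) = 7*n (p(x, n) = n*(6 + 1) = n*7 = 7*n)
B = 553 (B = 2 + (1/2)*1102 = 2 + 551 = 553)
(-1218 + B)/(-3544 + p(-60, -30)) = (-1218 + 553)/(-3544 + 7*(-30)) = -665/(-3544 - 210) = -665/(-3754) = -665*(-1/3754) = 665/3754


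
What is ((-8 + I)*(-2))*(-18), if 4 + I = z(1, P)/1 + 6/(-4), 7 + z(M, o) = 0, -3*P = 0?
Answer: -738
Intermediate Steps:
P = 0 (P = -⅓*0 = 0)
z(M, o) = -7 (z(M, o) = -7 + 0 = -7)
I = -25/2 (I = -4 + (-7/1 + 6/(-4)) = -4 + (-7*1 + 6*(-¼)) = -4 + (-7 - 3/2) = -4 - 17/2 = -25/2 ≈ -12.500)
((-8 + I)*(-2))*(-18) = ((-8 - 25/2)*(-2))*(-18) = -41/2*(-2)*(-18) = 41*(-18) = -738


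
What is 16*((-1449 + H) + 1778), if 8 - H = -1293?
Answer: 26080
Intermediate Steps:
H = 1301 (H = 8 - 1*(-1293) = 8 + 1293 = 1301)
16*((-1449 + H) + 1778) = 16*((-1449 + 1301) + 1778) = 16*(-148 + 1778) = 16*1630 = 26080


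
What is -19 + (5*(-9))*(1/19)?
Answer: -406/19 ≈ -21.368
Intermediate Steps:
-19 + (5*(-9))*(1/19) = -19 - 45/19 = -406/19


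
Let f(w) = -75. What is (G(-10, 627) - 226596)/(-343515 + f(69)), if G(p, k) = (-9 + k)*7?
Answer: 7409/11453 ≈ 0.64690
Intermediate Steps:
G(p, k) = -63 + 7*k
(G(-10, 627) - 226596)/(-343515 + f(69)) = ((-63 + 7*627) - 226596)/(-343515 - 75) = ((-63 + 4389) - 226596)/(-343590) = (4326 - 226596)*(-1/343590) = -222270*(-1/343590) = 7409/11453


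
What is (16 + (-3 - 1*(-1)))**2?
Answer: 196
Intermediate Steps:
(16 + (-3 - 1*(-1)))**2 = (16 + (-3 + 1))**2 = (16 - 2)**2 = 14**2 = 196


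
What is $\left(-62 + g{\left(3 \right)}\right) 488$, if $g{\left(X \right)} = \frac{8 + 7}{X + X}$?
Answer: $-29036$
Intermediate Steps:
$g{\left(X \right)} = \frac{15}{2 X}$
$\left(-62 + g{\left(3 \right)}\right) 488 = \left(-62 + \frac{15}{2 \cdot 3}\right) 488 = \left(-62 + \frac{15}{2} \cdot \frac{1}{3}\right) 488 = \left(-62 + \frac{5}{2}\right) 488 = \left(- \frac{119}{2}\right) 488 = -29036$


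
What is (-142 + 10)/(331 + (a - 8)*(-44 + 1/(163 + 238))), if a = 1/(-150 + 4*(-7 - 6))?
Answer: -10692264/55340393 ≈ -0.19321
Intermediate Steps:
a = -1/202 (a = 1/(-150 + 4*(-13)) = 1/(-150 - 52) = 1/(-202) = -1/202 ≈ -0.0049505)
(-142 + 10)/(331 + (a - 8)*(-44 + 1/(163 + 238))) = (-142 + 10)/(331 + (-1/202 - 8)*(-44 + 1/(163 + 238))) = -132/(331 - 1617*(-44 + 1/401)/202) = -132/(331 - 1617/202*(-17643/401)) = -132/(331 + 28528731/81002) = -132/55340393/81002 = -132*81002/55340393 = -10692264/55340393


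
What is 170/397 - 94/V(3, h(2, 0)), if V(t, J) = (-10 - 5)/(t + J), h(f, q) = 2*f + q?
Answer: 263776/5955 ≈ 44.295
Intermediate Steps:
h(f, q) = q + 2*f
V(t, J) = -15/(J + t)
170/397 - 94/V(3, h(2, 0)) = 170/397 - 94/((-15/((0 + 2*2) + 3))) = 170*(1/397) - 94/((-15/((0 + 4) + 3))) = 170/397 - 94/((-15/(4 + 3))) = 170/397 - 94/((-15/7)) = 170/397 - 94/((-15*⅐)) = 170/397 - 94/(-15/7) = 170/397 - 94*(-7/15) = 170/397 + 658/15 = 263776/5955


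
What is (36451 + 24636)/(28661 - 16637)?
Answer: 61087/12024 ≈ 5.0804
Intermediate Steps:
(36451 + 24636)/(28661 - 16637) = 61087/12024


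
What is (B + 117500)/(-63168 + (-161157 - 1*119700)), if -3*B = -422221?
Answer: -774721/1032075 ≈ -0.75064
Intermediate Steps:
B = 422221/3 (B = -⅓*(-422221) = 422221/3 ≈ 1.4074e+5)
(B + 117500)/(-63168 + (-161157 - 1*119700)) = (422221/3 + 117500)/(-63168 + (-161157 - 1*119700)) = 774721/(3*(-63168 + (-161157 - 119700))) = 774721/(3*(-63168 - 280857)) = (774721/3)/(-344025) = (774721/3)*(-1/344025) = -774721/1032075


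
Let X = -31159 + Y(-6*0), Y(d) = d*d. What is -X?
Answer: 31159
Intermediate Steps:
Y(d) = d**2
X = -31159 (X = -31159 + (-6*0)**2 = -31159 + 0**2 = -31159 + 0 = -31159)
-X = -1*(-31159) = 31159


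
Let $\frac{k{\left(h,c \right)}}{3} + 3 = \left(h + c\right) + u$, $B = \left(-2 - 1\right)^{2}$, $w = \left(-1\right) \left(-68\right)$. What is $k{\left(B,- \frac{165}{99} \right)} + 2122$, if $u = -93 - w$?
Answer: $1652$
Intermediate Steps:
$w = 68$
$B = 9$ ($B = \left(-3\right)^{2} = 9$)
$u = -161$ ($u = -93 - 68 = -161$)
$k{\left(h,c \right)} = -492 + 3 c + 3 h$ ($k{\left(h,c \right)} = -9 + 3 \left(\left(h + c\right) - 161\right) = -9 + 3 \left(\left(c + h\right) - 161\right) = -9 + 3 \left(-161 + c + h\right) = -9 + \left(-483 + 3 c + 3 h\right) = -492 + 3 c + 3 h$)
$k{\left(B,- \frac{165}{99} \right)} + 2122 = \left(-492 + 3 \left(- \frac{165}{99}\right) + 3 \cdot 9\right) + 2122 = \left(-492 + 3 \left(\left(-165\right) \frac{1}{99}\right) + 27\right) + 2122 = \left(-492 + 3 \left(- \frac{5}{3}\right) + 27\right) + 2122 = \left(-492 - 5 + 27\right) + 2122 = -470 + 2122 = 1652$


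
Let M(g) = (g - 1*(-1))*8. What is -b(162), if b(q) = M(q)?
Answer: -1304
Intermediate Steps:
M(g) = 8 + 8*g (M(g) = (g + 1)*8 = (1 + g)*8 = 8 + 8*g)
b(q) = 8 + 8*q
-b(162) = -(8 + 8*162) = -(8 + 1296) = -1*1304 = -1304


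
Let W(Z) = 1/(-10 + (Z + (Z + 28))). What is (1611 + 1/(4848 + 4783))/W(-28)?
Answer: -589590596/9631 ≈ -61218.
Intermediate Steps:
W(Z) = 1/(18 + 2*Z) (W(Z) = 1/(-10 + (Z + (28 + Z))) = 1/(-10 + (28 + 2*Z)) = 1/(18 + 2*Z))
(1611 + 1/(4848 + 4783))/W(-28) = (1611 + 1/(4848 + 4783))/((1/(2*(9 - 28)))) = (1611 + 1/9631)/(((1/2)/(-19))) = (1611 + 1/9631)/(((1/2)*(-1/19))) = 15515542/(9631*(-1/38)) = (15515542/9631)*(-38) = -589590596/9631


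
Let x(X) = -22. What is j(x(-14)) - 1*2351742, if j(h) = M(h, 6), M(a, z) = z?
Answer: -2351736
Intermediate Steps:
j(h) = 6
j(x(-14)) - 1*2351742 = 6 - 1*2351742 = 6 - 2351742 = -2351736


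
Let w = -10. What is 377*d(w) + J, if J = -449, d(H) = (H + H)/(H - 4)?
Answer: 627/7 ≈ 89.571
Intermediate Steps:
d(H) = 2*H/(-4 + H) (d(H) = (2*H)/(-4 + H) = 2*H/(-4 + H))
377*d(w) + J = 377*(2*(-10)/(-4 - 10)) - 449 = 377*(2*(-10)/(-14)) - 449 = 377*(2*(-10)*(-1/14)) - 449 = 377*(10/7) - 449 = 3770/7 - 449 = 627/7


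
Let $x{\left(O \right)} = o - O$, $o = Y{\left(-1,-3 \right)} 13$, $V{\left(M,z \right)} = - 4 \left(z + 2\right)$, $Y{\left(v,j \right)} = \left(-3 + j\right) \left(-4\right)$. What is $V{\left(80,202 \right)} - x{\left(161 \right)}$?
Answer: $-967$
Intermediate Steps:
$Y{\left(v,j \right)} = 12 - 4 j$
$V{\left(M,z \right)} = -8 - 4 z$ ($V{\left(M,z \right)} = - 4 \left(2 + z\right) = -8 - 4 z$)
$o = 312$ ($o = \left(12 - -12\right) 13 = \left(12 + 12\right) 13 = 24 \cdot 13 = 312$)
$x{\left(O \right)} = 312 - O$
$V{\left(80,202 \right)} - x{\left(161 \right)} = \left(-8 - 808\right) - \left(312 - 161\right) = -816 - 151 = -967$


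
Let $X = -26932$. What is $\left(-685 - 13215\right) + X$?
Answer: $-40832$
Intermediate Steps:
$\left(-685 - 13215\right) + X = \left(-685 - 13215\right) - 26932 = -13900 - 26932 = -40832$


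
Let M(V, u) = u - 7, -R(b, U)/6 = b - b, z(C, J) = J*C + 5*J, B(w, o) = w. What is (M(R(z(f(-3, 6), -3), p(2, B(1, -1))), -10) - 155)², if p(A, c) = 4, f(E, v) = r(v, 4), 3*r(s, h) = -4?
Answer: 29584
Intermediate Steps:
r(s, h) = -4/3 (r(s, h) = (⅓)*(-4) = -4/3)
f(E, v) = -4/3
z(C, J) = 5*J + C*J (z(C, J) = C*J + 5*J = 5*J + C*J)
R(b, U) = 0 (R(b, U) = -6*(b - b) = -6*0 = 0)
M(V, u) = -7 + u
(M(R(z(f(-3, 6), -3), p(2, B(1, -1))), -10) - 155)² = ((-7 - 10) - 155)² = (-17 - 155)² = (-172)² = 29584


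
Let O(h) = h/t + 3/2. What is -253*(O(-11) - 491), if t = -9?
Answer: 2223617/18 ≈ 1.2353e+5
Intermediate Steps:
O(h) = 3/2 - h/9 (O(h) = h/(-9) + 3/2 = h*(-⅑) + 3*(½) = -h/9 + 3/2 = 3/2 - h/9)
-253*(O(-11) - 491) = -253*((3/2 - ⅑*(-11)) - 491) = -253*((3/2 + 11/9) - 491) = -253*(49/18 - 491) = -253*(-8789/18) = 2223617/18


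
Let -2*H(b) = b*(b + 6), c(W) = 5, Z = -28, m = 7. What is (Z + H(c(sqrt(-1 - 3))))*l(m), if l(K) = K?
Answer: -777/2 ≈ -388.50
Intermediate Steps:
H(b) = -b*(6 + b)/2 (H(b) = -b*(b + 6)/2 = -b*(6 + b)/2)
(Z + H(c(sqrt(-1 - 3))))*l(m) = (-28 - 1/2*5*(6 + 5))*7 = (-28 - 1/2*5*11)*7 = (-28 - 55/2)*7 = -111/2*7 = -777/2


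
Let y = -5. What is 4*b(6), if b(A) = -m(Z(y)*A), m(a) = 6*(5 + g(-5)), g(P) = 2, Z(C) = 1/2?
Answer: -168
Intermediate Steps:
Z(C) = 1/2
m(a) = 42 (m(a) = 6*(5 + 2) = 6*7 = 42)
b(A) = -42 (b(A) = -1*42 = -42)
4*b(6) = 4*(-42) = -168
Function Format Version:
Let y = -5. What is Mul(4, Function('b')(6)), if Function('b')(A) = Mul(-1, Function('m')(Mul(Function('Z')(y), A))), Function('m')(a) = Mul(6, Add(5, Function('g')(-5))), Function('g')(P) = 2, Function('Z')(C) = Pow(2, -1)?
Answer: -168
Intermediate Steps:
Function('Z')(C) = Rational(1, 2)
Function('m')(a) = 42 (Function('m')(a) = Mul(6, Add(5, 2)) = Mul(6, 7) = 42)
Function('b')(A) = -42 (Function('b')(A) = Mul(-1, 42) = -42)
Mul(4, Function('b')(6)) = Mul(4, -42) = -168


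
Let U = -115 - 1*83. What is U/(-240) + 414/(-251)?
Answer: -8277/10040 ≈ -0.82440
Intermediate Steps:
U = -198 (U = -115 - 83 = -198)
U/(-240) + 414/(-251) = -198/(-240) + 414/(-251) = -198*(-1/240) + 414*(-1/251) = 33/40 - 414/251 = -8277/10040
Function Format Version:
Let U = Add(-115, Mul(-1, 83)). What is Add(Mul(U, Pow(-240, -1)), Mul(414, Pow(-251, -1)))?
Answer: Rational(-8277, 10040) ≈ -0.82440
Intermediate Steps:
U = -198 (U = Add(-115, -83) = -198)
Add(Mul(U, Pow(-240, -1)), Mul(414, Pow(-251, -1))) = Add(Mul(-198, Pow(-240, -1)), Mul(414, Pow(-251, -1))) = Add(Mul(-198, Rational(-1, 240)), Mul(414, Rational(-1, 251))) = Add(Rational(33, 40), Rational(-414, 251)) = Rational(-8277, 10040)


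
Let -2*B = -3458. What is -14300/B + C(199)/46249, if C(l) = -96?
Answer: -7269524/878731 ≈ -8.2728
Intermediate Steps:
B = 1729 (B = -½*(-3458) = 1729)
-14300/B + C(199)/46249 = -14300/1729 - 96/46249 = -14300*1/1729 - 96*1/46249 = -1100/133 - 96/46249 = -7269524/878731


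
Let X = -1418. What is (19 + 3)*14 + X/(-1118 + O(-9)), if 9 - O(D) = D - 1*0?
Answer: 170109/550 ≈ 309.29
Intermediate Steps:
O(D) = 9 - D (O(D) = 9 - (D - 1*0) = 9 - (D + 0) = 9 - D)
(19 + 3)*14 + X/(-1118 + O(-9)) = (19 + 3)*14 - 1418/(-1118 + (9 - 1*(-9))) = 22*14 - 1418/(-1118 + (9 + 9)) = 308 - 1418/(-1118 + 18) = 308 - 1418/(-1100) = 308 - 1/1100*(-1418) = 308 + 709/550 = 170109/550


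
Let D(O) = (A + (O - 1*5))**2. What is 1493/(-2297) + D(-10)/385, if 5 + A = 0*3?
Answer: 68799/176869 ≈ 0.38898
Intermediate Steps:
A = -5 (A = -5 + 0*3 = -5 + 0 = -5)
D(O) = (-10 + O)**2 (D(O) = (-5 + (O - 1*5))**2 = (-5 + (O - 5))**2 = (-5 + (-5 + O))**2 = (-10 + O)**2)
1493/(-2297) + D(-10)/385 = 1493/(-2297) + (-10 - 10)**2/385 = 1493*(-1/2297) + (-20)**2*(1/385) = -1493/2297 + 400*(1/385) = -1493/2297 + 80/77 = 68799/176869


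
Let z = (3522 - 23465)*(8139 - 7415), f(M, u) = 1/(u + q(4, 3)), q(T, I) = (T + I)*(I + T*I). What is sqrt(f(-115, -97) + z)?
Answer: I*sqrt(231019710)/4 ≈ 3799.8*I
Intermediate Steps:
q(T, I) = (I + T)*(I + I*T)
f(M, u) = 1/(105 + u) (f(M, u) = 1/(u + 3*(3 + 4 + 4**2 + 3*4)) = 1/(u + 3*(3 + 4 + 16 + 12)) = 1/(u + 3*35) = 1/(u + 105) = 1/(105 + u))
z = -14438732 (z = -19943*724 = -14438732)
sqrt(f(-115, -97) + z) = sqrt(1/(105 - 97) - 14438732) = sqrt(1/8 - 14438732) = sqrt(-115509855/8) = I*sqrt(231019710)/4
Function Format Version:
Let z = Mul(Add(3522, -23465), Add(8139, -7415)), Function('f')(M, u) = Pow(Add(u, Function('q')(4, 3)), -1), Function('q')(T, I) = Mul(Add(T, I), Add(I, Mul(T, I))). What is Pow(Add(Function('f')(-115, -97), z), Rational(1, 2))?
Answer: Mul(Rational(1, 4), I, Pow(231019710, Rational(1, 2))) ≈ Mul(3799.8, I)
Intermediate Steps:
Function('q')(T, I) = Mul(Add(I, T), Add(I, Mul(I, T)))
Function('f')(M, u) = Pow(Add(105, u), -1) (Function('f')(M, u) = Pow(Add(u, Mul(3, Add(3, 4, Pow(4, 2), Mul(3, 4)))), -1) = Pow(Add(u, Mul(3, Add(3, 4, 16, 12))), -1) = Pow(Add(u, Mul(3, 35)), -1) = Pow(Add(u, 105), -1) = Pow(Add(105, u), -1))
z = -14438732 (z = Mul(-19943, 724) = -14438732)
Pow(Add(Function('f')(-115, -97), z), Rational(1, 2)) = Pow(Add(Pow(Add(105, -97), -1), -14438732), Rational(1, 2)) = Pow(Add(Pow(8, -1), -14438732), Rational(1, 2)) = Pow(Add(Rational(1, 8), -14438732), Rational(1, 2)) = Pow(Rational(-115509855, 8), Rational(1, 2)) = Mul(Rational(1, 4), I, Pow(231019710, Rational(1, 2)))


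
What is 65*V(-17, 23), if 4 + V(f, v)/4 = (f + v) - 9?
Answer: -1820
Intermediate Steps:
V(f, v) = -52 + 4*f + 4*v (V(f, v) = -16 + 4*((f + v) - 9) = -16 + 4*(-9 + f + v) = -16 + (-36 + 4*f + 4*v) = -52 + 4*f + 4*v)
65*V(-17, 23) = 65*(-52 + 4*(-17) + 4*23) = 65*(-52 - 68 + 92) = 65*(-28) = -1820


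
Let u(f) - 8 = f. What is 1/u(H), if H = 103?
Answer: 1/111 ≈ 0.0090090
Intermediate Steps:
u(f) = 8 + f
1/u(H) = 1/(8 + 103) = 1/111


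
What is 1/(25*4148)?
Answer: 1/103700 ≈ 9.6432e-6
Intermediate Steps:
1/(25*4148) = 1/103700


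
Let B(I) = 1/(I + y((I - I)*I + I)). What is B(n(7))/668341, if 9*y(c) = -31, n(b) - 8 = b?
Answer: 9/69507464 ≈ 1.2948e-7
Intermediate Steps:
n(b) = 8 + b
y(c) = -31/9 (y(c) = (⅑)*(-31) = -31/9)
B(I) = 1/(-31/9 + I) (B(I) = 1/(I - 31/9) = 1/(-31/9 + I))
B(n(7))/668341 = (9/(-31 + 9*(8 + 7)))/668341 = (9/(-31 + 9*15))*(1/668341) = (9/(-31 + 135))*(1/668341) = (9/104)*(1/668341) = 9/69507464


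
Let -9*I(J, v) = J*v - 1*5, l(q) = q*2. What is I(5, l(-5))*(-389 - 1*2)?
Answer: -21505/9 ≈ -2389.4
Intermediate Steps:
l(q) = 2*q
I(J, v) = 5/9 - J*v/9 (I(J, v) = -(J*v - 1*5)/9 = -(J*v - 5)/9 = -(-5 + J*v)/9 = 5/9 - J*v/9)
I(5, l(-5))*(-389 - 1*2) = (5/9 - 1/9*5*2*(-5))*(-389 - 1*2) = (5/9 - 1/9*5*(-10))*(-389 - 2) = (5/9 + 50/9)*(-391) = (55/9)*(-391) = -21505/9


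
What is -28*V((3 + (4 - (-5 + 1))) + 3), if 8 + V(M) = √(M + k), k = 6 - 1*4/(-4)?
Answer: 224 - 28*√21 ≈ 95.688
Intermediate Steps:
k = 7 (k = 6 - 4*(-¼) = 6 + 1 = 7)
V(M) = -8 + √(7 + M) (V(M) = -8 + √(M + 7) = -8 + √(7 + M))
-28*V((3 + (4 - (-5 + 1))) + 3) = -28*(-8 + √(7 + ((3 + (4 - (-5 + 1))) + 3))) = -28*(-8 + √(7 + ((3 + (4 - 1*(-4))) + 3))) = -28*(-8 + √(7 + ((3 + (4 + 4)) + 3))) = -28*(-8 + √(7 + ((3 + 8) + 3))) = -28*(-8 + √(7 + (11 + 3))) = -28*(-8 + √(7 + 14)) = -28*(-8 + √21) = 224 - 28*√21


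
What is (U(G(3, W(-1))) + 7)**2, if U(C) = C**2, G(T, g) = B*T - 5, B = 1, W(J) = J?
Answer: 121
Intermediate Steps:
G(T, g) = -5 + T (G(T, g) = 1*T - 5 = T - 5 = -5 + T)
(U(G(3, W(-1))) + 7)**2 = ((-5 + 3)**2 + 7)**2 = ((-2)**2 + 7)**2 = (4 + 7)**2 = 11**2 = 121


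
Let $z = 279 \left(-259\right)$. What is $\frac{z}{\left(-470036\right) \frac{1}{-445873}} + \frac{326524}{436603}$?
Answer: $- \frac{2009551213838785}{29317018244} \approx -68546.0$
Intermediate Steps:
$z = -72261$
$\frac{z}{\left(-470036\right) \frac{1}{-445873}} + \frac{326524}{436603} = - \frac{72261}{\left(-470036\right) \frac{1}{-445873}} + \frac{326524}{436603} = - \frac{72261}{\left(-470036\right) \left(- \frac{1}{445873}\right)} + 326524 \cdot \frac{1}{436603} = - \frac{72261}{\frac{470036}{445873}} + \frac{326524}{436603} = \left(-72261\right) \frac{445873}{470036} + \frac{326524}{436603} = - \frac{4602746979}{67148} + \frac{326524}{436603} = - \frac{2009551213838785}{29317018244}$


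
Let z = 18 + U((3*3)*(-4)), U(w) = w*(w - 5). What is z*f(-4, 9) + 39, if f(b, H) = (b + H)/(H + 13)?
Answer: 4164/11 ≈ 378.55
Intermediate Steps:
U(w) = w*(-5 + w)
f(b, H) = (H + b)/(13 + H)
z = 1494 (z = 18 + ((3*3)*(-4))*(-5 + (3*3)*(-4)) = 18 + (9*(-4))*(-5 + 9*(-4)) = 18 - 36*(-5 - 36) = 18 - 36*(-41) = 18 + 1476 = 1494)
z*f(-4, 9) + 39 = 1494*((9 - 4)/(13 + 9)) + 39 = 1494*(5/22) + 39 = 3735/11 + 39 = 4164/11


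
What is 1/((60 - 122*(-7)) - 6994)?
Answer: -1/6080 ≈ -0.00016447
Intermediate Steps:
1/((60 - 122*(-7)) - 6994) = 1/((60 + 854) - 6994) = 1/(914 - 6994) = 1/(-6080) = -1/6080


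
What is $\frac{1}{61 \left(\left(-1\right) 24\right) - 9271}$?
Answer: $- \frac{1}{10735} \approx -9.3153 \cdot 10^{-5}$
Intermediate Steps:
$\frac{1}{61 \left(\left(-1\right) 24\right) - 9271} = \frac{1}{61 \left(-24\right) - 9271} = \frac{1}{-1464 - 9271} = \frac{1}{-10735} = - \frac{1}{10735}$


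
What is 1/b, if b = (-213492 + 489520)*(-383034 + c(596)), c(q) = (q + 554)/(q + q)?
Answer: -149/15753448554823 ≈ -9.4582e-12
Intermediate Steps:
c(q) = (554 + q)/(2*q) (c(q) = (554 + q)/((2*q)) = (554 + q)*(1/(2*q)) = (554 + q)/(2*q))
b = -15753448554823/149 (b = (-213492 + 489520)*(-383034 + (½)*(554 + 596)/596) = 276028*(-383034 + (½)*(1/596)*1150) = 276028*(-383034 + 575/596) = 276028*(-228287689/596) = -15753448554823/149 ≈ -1.0573e+11)
1/b = 1/(-15753448554823/149) = -149/15753448554823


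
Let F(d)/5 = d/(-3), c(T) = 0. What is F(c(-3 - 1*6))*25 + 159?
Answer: 159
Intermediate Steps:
F(d) = -5*d/3 (F(d) = 5*(d/(-3)) = 5*(d*(-⅓)) = 5*(-d/3) = -5*d/3)
F(c(-3 - 1*6))*25 + 159 = -5/3*0*25 + 159 = 0*25 + 159 = 0 + 159 = 159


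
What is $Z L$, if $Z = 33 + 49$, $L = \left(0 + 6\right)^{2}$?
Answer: $2952$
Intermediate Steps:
$L = 36$ ($L = 6^{2} = 36$)
$Z = 82$
$Z L = 82 \cdot 36 = 2952$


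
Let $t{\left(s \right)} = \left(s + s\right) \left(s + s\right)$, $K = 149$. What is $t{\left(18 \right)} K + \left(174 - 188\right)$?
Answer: $193090$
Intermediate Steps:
$t{\left(s \right)} = 4 s^{2}$ ($t{\left(s \right)} = 2 s 2 s = 4 s^{2}$)
$t{\left(18 \right)} K + \left(174 - 188\right) = 4 \cdot 18^{2} \cdot 149 + \left(174 - 188\right) = 4 \cdot 324 \cdot 149 - 14 = 1296 \cdot 149 - 14 = 193104 - 14 = 193090$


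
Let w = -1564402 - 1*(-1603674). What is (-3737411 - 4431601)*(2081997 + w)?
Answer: -17328671916228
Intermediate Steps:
w = 39272 (w = -1564402 + 1603674 = 39272)
(-3737411 - 4431601)*(2081997 + w) = (-3737411 - 4431601)*(2081997 + 39272) = -8169012*2121269 = -17328671916228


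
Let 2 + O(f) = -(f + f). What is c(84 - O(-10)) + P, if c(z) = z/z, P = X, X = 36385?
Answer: 36386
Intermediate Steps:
O(f) = -2 - 2*f (O(f) = -2 - (f + f) = -2 - 2*f)
P = 36385
c(z) = 1
c(84 - O(-10)) + P = 1 + 36385 = 36386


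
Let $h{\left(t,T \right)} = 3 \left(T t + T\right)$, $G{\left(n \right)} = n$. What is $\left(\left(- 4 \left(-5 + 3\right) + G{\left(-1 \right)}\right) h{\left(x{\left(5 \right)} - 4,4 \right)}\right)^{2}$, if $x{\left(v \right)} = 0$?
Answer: $63504$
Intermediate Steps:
$h{\left(t,T \right)} = 3 T + 3 T t$ ($h{\left(t,T \right)} = 3 \left(T + T t\right) = 3 T + 3 T t$)
$\left(\left(- 4 \left(-5 + 3\right) + G{\left(-1 \right)}\right) h{\left(x{\left(5 \right)} - 4,4 \right)}\right)^{2} = \left(\left(- 4 \left(-5 + 3\right) - 1\right) 3 \cdot 4 \left(1 + \left(0 - 4\right)\right)\right)^{2} = \left(\left(\left(-4\right) \left(-2\right) - 1\right) 3 \cdot 4 \left(1 + \left(0 - 4\right)\right)\right)^{2} = \left(\left(8 - 1\right) 3 \cdot 4 \left(1 - 4\right)\right)^{2} = \left(7 \cdot 3 \cdot 4 \left(-3\right)\right)^{2} = \left(7 \left(-36\right)\right)^{2} = \left(-252\right)^{2} = 63504$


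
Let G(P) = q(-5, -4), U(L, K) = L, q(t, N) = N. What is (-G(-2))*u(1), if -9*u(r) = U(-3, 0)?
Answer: 4/3 ≈ 1.3333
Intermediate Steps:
u(r) = ⅓ (u(r) = -⅑*(-3) = ⅓)
G(P) = -4
(-G(-2))*u(1) = -1*(-4)*(⅓) = 4*(⅓) = 4/3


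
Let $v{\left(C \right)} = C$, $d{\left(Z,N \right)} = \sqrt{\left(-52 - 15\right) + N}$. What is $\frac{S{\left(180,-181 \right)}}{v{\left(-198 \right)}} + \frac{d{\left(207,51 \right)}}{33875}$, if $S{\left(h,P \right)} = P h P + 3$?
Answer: $- \frac{1965661}{66} + \frac{4 i}{33875} \approx -29783.0 + 0.00011808 i$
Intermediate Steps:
$d{\left(Z,N \right)} = \sqrt{-67 + N}$ ($d{\left(Z,N \right)} = \sqrt{\left(-52 - 15\right) + N} = \sqrt{-67 + N}$)
$S{\left(h,P \right)} = 3 + h P^{2}$ ($S{\left(h,P \right)} = h P^{2} + 3 = 3 + h P^{2}$)
$\frac{S{\left(180,-181 \right)}}{v{\left(-198 \right)}} + \frac{d{\left(207,51 \right)}}{33875} = \frac{3 + 180 \left(-181\right)^{2}}{-198} + \frac{\sqrt{-67 + 51}}{33875} = \left(3 + 180 \cdot 32761\right) \left(- \frac{1}{198}\right) + \sqrt{-16} \cdot \frac{1}{33875} = \left(3 + 5896980\right) \left(- \frac{1}{198}\right) + 4 i \frac{1}{33875} = 5896983 \left(- \frac{1}{198}\right) + \frac{4 i}{33875} = - \frac{1965661}{66} + \frac{4 i}{33875}$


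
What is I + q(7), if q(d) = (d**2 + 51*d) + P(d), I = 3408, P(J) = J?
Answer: 3821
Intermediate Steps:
q(d) = d**2 + 52*d (q(d) = (d**2 + 51*d) + d = d**2 + 52*d)
I + q(7) = 3408 + 7*(52 + 7) = 3408 + 7*59 = 3408 + 413 = 3821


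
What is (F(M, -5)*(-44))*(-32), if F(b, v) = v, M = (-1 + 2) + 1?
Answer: -7040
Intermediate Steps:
M = 2 (M = 1 + 1 = 2)
(F(M, -5)*(-44))*(-32) = -5*(-44)*(-32) = 220*(-32) = -7040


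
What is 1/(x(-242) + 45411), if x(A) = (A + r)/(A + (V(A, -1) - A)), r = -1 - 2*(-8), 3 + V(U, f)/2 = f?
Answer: 8/363515 ≈ 2.2007e-5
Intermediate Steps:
V(U, f) = -6 + 2*f
r = 15 (r = -1 + 16 = 15)
x(A) = -15/8 - A/8 (x(A) = (A + 15)/(A + ((-6 + 2*(-1)) - A)) = (15 + A)/(A + ((-6 - 2) - A)) = (15 + A)/(A + (-8 - A)) = (15 + A)/(-8) = (15 + A)*(-⅛) = -15/8 - A/8)
1/(x(-242) + 45411) = 1/((-15/8 - ⅛*(-242)) + 45411) = 1/((-15/8 + 121/4) + 45411) = 1/(227/8 + 45411) = 1/(363515/8) = 8/363515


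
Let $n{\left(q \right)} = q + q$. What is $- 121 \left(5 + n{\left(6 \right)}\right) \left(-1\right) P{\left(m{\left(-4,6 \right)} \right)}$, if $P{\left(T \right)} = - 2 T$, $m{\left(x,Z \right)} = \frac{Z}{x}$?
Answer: $6171$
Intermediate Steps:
$n{\left(q \right)} = 2 q$
$- 121 \left(5 + n{\left(6 \right)}\right) \left(-1\right) P{\left(m{\left(-4,6 \right)} \right)} = - 121 \left(5 + 2 \cdot 6\right) \left(-1\right) \left(- 2 \frac{6}{-4}\right) = - 121 \left(5 + 12\right) \left(-1\right) \left(- 2 \cdot 6 \left(- \frac{1}{4}\right)\right) = - 121 \cdot 17 \left(-1\right) \left(\left(-2\right) \left(- \frac{3}{2}\right)\right) = - 121 \left(\left(-17\right) 3\right) = \left(-121\right) \left(-51\right) = 6171$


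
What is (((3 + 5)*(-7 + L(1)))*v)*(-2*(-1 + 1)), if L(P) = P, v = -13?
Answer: 0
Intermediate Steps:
(((3 + 5)*(-7 + L(1)))*v)*(-2*(-1 + 1)) = (((3 + 5)*(-7 + 1))*(-13))*(-2*(-1 + 1)) = ((8*(-6))*(-13))*(-2*0) = -48*(-13)*0 = 624*0 = 0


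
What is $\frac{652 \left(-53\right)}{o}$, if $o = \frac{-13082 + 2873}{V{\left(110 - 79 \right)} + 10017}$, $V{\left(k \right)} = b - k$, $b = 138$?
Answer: $\frac{349844944}{10209} \approx 34268.0$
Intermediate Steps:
$V{\left(k \right)} = 138 - k$
$o = - \frac{10209}{10124}$ ($o = \frac{-13082 + 2873}{\left(138 - \left(110 - 79\right)\right) + 10017} = - \frac{10209}{\left(138 - \left(110 - 79\right)\right) + 10017} = - \frac{10209}{\left(138 - 31\right) + 10017} = - \frac{10209}{107 + 10017} = - \frac{10209}{10124} \approx -1.0084$)
$\frac{652 \left(-53\right)}{o} = \frac{652 \left(-53\right)}{- \frac{10209}{10124}} = \left(-34556\right) \left(- \frac{10124}{10209}\right) = \frac{349844944}{10209}$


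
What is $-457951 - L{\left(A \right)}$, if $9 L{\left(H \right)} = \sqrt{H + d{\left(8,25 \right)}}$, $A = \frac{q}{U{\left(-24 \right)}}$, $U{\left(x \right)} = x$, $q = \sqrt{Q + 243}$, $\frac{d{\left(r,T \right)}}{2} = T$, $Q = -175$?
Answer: $-457951 - \frac{\sqrt{1800 - 3 \sqrt{17}}}{54} \approx -4.5795 \cdot 10^{5}$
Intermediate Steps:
$d{\left(r,T \right)} = 2 T$
$q = 2 \sqrt{17}$ ($q = \sqrt{-175 + 243} = \sqrt{68} = 2 \sqrt{17} \approx 8.2462$)
$A = - \frac{\sqrt{17}}{12}$ ($A = \frac{2 \sqrt{17}}{-24} = 2 \sqrt{17} \left(- \frac{1}{24}\right) = - \frac{\sqrt{17}}{12} \approx -0.34359$)
$L{\left(H \right)} = \frac{\sqrt{50 + H}}{9}$ ($L{\left(H \right)} = \frac{\sqrt{H + 2 \cdot 25}}{9} = \frac{\sqrt{H + 50}}{9} = \frac{\sqrt{50 + H}}{9}$)
$-457951 - L{\left(A \right)} = -457951 - \frac{\sqrt{50 - \frac{\sqrt{17}}{12}}}{9}$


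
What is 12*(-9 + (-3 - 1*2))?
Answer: -168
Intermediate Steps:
12*(-9 + (-3 - 1*2)) = 12*(-9 + (-3 - 2)) = 12*(-9 - 5) = 12*(-14) = -168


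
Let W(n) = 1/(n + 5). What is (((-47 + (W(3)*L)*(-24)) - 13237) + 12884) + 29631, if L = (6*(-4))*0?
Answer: 29231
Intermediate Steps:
W(n) = 1/(5 + n)
L = 0 (L = -24*0 = 0)
(((-47 + (W(3)*L)*(-24)) - 13237) + 12884) + 29631 = (((-47 + (0/(5 + 3))*(-24)) - 13237) + 12884) + 29631 = (((-47 + (0/8)*(-24)) - 13237) + 12884) + 29631 = (((-47 + ((⅛)*0)*(-24)) - 13237) + 12884) + 29631 = (((-47 + 0*(-24)) - 13237) + 12884) + 29631 = (((-47 + 0) - 13237) + 12884) + 29631 = ((-47 - 13237) + 12884) + 29631 = (-13284 + 12884) + 29631 = -400 + 29631 = 29231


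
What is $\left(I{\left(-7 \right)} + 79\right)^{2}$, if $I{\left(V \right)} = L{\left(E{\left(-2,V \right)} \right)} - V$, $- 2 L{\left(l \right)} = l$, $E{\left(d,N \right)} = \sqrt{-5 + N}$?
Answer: $\left(86 - i \sqrt{3}\right)^{2} \approx 7393.0 - 297.91 i$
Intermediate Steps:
$L{\left(l \right)} = - \frac{l}{2}$
$I{\left(V \right)} = - V - \frac{\sqrt{-5 + V}}{2}$ ($I{\left(V \right)} = - \frac{\sqrt{-5 + V}}{2} - V = - V - \frac{\sqrt{-5 + V}}{2}$)
$\left(I{\left(-7 \right)} + 79\right)^{2} = \left(\left(\left(-1\right) \left(-7\right) - \frac{\sqrt{-5 - 7}}{2}\right) + 79\right)^{2} = \left(\left(7 - \frac{\sqrt{-12}}{2}\right) + 79\right)^{2} = \left(\left(7 - \frac{2 i \sqrt{3}}{2}\right) + 79\right)^{2} = \left(\left(7 - i \sqrt{3}\right) + 79\right)^{2} = \left(86 - i \sqrt{3}\right)^{2}$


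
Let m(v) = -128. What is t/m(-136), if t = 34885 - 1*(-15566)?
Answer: -50451/128 ≈ -394.15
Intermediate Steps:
t = 50451 (t = 34885 + 15566 = 50451)
t/m(-136) = 50451/(-128) = 50451*(-1/128) = -50451/128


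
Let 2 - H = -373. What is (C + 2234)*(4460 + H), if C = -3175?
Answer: -4549735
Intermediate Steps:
H = 375 (H = 2 - 1*(-373) = 2 + 373 = 375)
(C + 2234)*(4460 + H) = (-3175 + 2234)*(4460 + 375) = -941*4835 = -4549735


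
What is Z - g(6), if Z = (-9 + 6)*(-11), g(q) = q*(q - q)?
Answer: 33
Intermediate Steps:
g(q) = 0 (g(q) = q*0 = 0)
Z = 33 (Z = -3*(-11) = 33)
Z - g(6) = 33 - 1*0 = 33 + 0 = 33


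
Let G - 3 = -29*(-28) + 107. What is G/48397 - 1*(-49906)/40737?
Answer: 2452860196/1971548589 ≈ 1.2441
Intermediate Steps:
G = 922 (G = 3 + (-29*(-28) + 107) = 3 + (812 + 107) = 3 + 919 = 922)
G/48397 - 1*(-49906)/40737 = 922/48397 - 1*(-49906)/40737 = 922*(1/48397) + 49906*(1/40737) = 922/48397 + 49906/40737 = 2452860196/1971548589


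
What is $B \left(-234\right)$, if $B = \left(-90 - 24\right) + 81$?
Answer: $7722$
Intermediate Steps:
$B = -33$ ($B = -114 + 81 = -33$)
$B \left(-234\right) = \left(-33\right) \left(-234\right) = 7722$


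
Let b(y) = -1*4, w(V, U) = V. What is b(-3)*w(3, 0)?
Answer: -12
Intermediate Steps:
b(y) = -4
b(-3)*w(3, 0) = -4*3 = -12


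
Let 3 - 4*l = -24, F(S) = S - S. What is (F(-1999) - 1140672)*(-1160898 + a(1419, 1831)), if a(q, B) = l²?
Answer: 1324151871588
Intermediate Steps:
F(S) = 0
l = 27/4 (l = ¾ - ¼*(-24) = ¾ + 6 = 27/4 ≈ 6.7500)
a(q, B) = 729/16 (a(q, B) = (27/4)² = 729/16)
(F(-1999) - 1140672)*(-1160898 + a(1419, 1831)) = (0 - 1140672)*(-1160898 + 729/16) = -1140672*(-18573639/16) = 1324151871588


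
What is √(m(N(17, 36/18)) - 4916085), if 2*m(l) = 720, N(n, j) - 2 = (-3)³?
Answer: 5*I*√196629 ≈ 2217.1*I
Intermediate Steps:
N(n, j) = -25 (N(n, j) = 2 + (-3)³ = 2 - 27 = -25)
m(l) = 360 (m(l) = (½)*720 = 360)
√(m(N(17, 36/18)) - 4916085) = √(360 - 4916085) = √(-4915725) = 5*I*√196629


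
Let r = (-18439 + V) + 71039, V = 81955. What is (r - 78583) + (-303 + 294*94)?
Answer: 83305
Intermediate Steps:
r = 134555 (r = (-18439 + 81955) + 71039 = 63516 + 71039 = 134555)
(r - 78583) + (-303 + 294*94) = (134555 - 78583) + (-303 + 294*94) = 55972 + (-303 + 27636) = 55972 + 27333 = 83305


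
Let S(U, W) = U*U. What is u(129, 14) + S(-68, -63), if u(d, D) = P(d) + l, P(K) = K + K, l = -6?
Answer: 4876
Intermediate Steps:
P(K) = 2*K
S(U, W) = U**2
u(d, D) = -6 + 2*d (u(d, D) = 2*d - 6 = -6 + 2*d)
u(129, 14) + S(-68, -63) = (-6 + 2*129) + (-68)**2 = (-6 + 258) + 4624 = 252 + 4624 = 4876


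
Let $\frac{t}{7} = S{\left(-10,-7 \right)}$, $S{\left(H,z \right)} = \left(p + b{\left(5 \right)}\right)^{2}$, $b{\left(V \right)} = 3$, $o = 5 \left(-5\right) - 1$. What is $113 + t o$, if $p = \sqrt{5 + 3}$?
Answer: $-2981 - 2184 \sqrt{2} \approx -6069.6$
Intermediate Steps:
$p = 2 \sqrt{2}$ ($p = \sqrt{8} = 2 \sqrt{2} \approx 2.8284$)
$o = -26$ ($o = -25 - 1 = -26$)
$S{\left(H,z \right)} = \left(3 + 2 \sqrt{2}\right)^{2}$ ($S{\left(H,z \right)} = \left(2 \sqrt{2} + 3\right)^{2} = \left(3 + 2 \sqrt{2}\right)^{2}$)
$t = 119 + 84 \sqrt{2}$ ($t = 7 \left(17 + 12 \sqrt{2}\right) = 119 + 84 \sqrt{2} \approx 237.79$)
$113 + t o = 113 + \left(119 + 84 \sqrt{2}\right) \left(-26\right) = 113 - \left(3094 + 2184 \sqrt{2}\right) = -2981 - 2184 \sqrt{2}$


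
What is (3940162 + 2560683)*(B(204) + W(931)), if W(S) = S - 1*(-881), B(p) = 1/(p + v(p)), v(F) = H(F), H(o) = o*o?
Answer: 98523999755129/8364 ≈ 1.1780e+10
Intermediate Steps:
H(o) = o²
v(F) = F²
B(p) = 1/(p + p²)
W(S) = 881 + S (W(S) = S + 881 = 881 + S)
(3940162 + 2560683)*(B(204) + W(931)) = (3940162 + 2560683)*(1/(204*(1 + 204)) + (881 + 931)) = 6500845*((1/204)/205 + 1812) = 6500845*((1/204)*(1/205) + 1812) = 6500845*(1/41820 + 1812) = 6500845*(75777841/41820) = 98523999755129/8364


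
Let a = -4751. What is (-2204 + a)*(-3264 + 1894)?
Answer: 9528350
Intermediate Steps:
(-2204 + a)*(-3264 + 1894) = (-2204 - 4751)*(-3264 + 1894) = -6955*(-1370) = 9528350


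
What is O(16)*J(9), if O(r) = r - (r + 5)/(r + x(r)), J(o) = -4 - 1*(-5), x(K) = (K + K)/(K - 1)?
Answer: 4037/272 ≈ 14.842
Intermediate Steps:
x(K) = 2*K/(-1 + K) (x(K) = (2*K)/(-1 + K) = 2*K/(-1 + K))
J(o) = 1 (J(o) = -4 + 5 = 1)
O(r) = r - (5 + r)/(r + 2*r/(-1 + r)) (O(r) = r - (r + 5)/(r + 2*r/(-1 + r)) = r - (5 + r)/(r + 2*r/(-1 + r)))
O(16)*J(9) = ((5 + 16³ - 4*16)/(16*(1 + 16)))*1 = ((1/16)*(5 + 4096 - 64)/17)*1 = ((1/16)*(1/17)*4037)*1 = (4037/272)*1 = 4037/272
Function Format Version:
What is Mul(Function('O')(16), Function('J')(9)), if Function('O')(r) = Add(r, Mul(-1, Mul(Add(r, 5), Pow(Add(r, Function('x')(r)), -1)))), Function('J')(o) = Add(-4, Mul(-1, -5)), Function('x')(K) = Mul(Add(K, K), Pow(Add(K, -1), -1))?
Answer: Rational(4037, 272) ≈ 14.842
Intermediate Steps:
Function('x')(K) = Mul(2, K, Pow(Add(-1, K), -1)) (Function('x')(K) = Mul(Mul(2, K), Pow(Add(-1, K), -1)) = Mul(2, K, Pow(Add(-1, K), -1)))
Function('J')(o) = 1 (Function('J')(o) = Add(-4, 5) = 1)
Function('O')(r) = Add(r, Mul(-1, Pow(Add(r, Mul(2, r, Pow(Add(-1, r), -1))), -1), Add(5, r))) (Function('O')(r) = Add(r, Mul(-1, Mul(Add(r, 5), Pow(Add(r, Mul(2, r, Pow(Add(-1, r), -1))), -1)))) = Add(r, Mul(-1, Mul(Add(5, r), Pow(Add(r, Mul(2, r, Pow(Add(-1, r), -1))), -1)))) = Add(r, Mul(-1, Mul(Pow(Add(r, Mul(2, r, Pow(Add(-1, r), -1))), -1), Add(5, r)))) = Add(r, Mul(-1, Pow(Add(r, Mul(2, r, Pow(Add(-1, r), -1))), -1), Add(5, r))))
Mul(Function('O')(16), Function('J')(9)) = Mul(Mul(Pow(16, -1), Pow(Add(1, 16), -1), Add(5, Pow(16, 3), Mul(-4, 16))), 1) = Mul(Mul(Rational(1, 16), Pow(17, -1), Add(5, 4096, -64)), 1) = Mul(Mul(Rational(1, 16), Rational(1, 17), 4037), 1) = Mul(Rational(4037, 272), 1) = Rational(4037, 272)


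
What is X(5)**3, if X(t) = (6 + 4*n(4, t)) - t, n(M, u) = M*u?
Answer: 531441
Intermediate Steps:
X(t) = 6 + 15*t (X(t) = (6 + 4*(4*t)) - t = (6 + 16*t) - t = 6 + 15*t)
X(5)**3 = (6 + 15*5)**3 = (6 + 75)**3 = 81**3 = 531441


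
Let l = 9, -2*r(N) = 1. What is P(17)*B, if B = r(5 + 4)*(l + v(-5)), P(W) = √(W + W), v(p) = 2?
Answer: -11*√34/2 ≈ -32.070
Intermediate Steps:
r(N) = -½ (r(N) = -½*1 = -½)
P(W) = √2*√W (P(W) = √(2*W) = √2*√W)
B = -11/2 (B = -(9 + 2)/2 = -½*11 = -11/2 ≈ -5.5000)
P(17)*B = (√2*√17)*(-11/2) = √34*(-11/2) = -11*√34/2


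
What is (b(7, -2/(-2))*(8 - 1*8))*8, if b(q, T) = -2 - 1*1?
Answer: 0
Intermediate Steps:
b(q, T) = -3 (b(q, T) = -2 - 1 = -3)
(b(7, -2/(-2))*(8 - 1*8))*8 = -3*(8 - 1*8)*8 = -3*(8 - 8)*8 = -3*0*8 = 0*8 = 0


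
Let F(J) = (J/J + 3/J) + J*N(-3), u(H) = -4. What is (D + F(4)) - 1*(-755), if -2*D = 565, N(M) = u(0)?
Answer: 1833/4 ≈ 458.25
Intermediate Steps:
N(M) = -4
D = -565/2 (D = -1/2*565 = -565/2 ≈ -282.50)
F(J) = 1 - 4*J + 3/J (F(J) = (J/J + 3/J) + J*(-4) = (1 + 3/J) - 4*J = 1 - 4*J + 3/J)
(D + F(4)) - 1*(-755) = (-565/2 + (1 - 4*4 + 3/4)) - 1*(-755) = (-565/2 + (1 - 16 + 3*(1/4))) + 755 = (-565/2 + (1 - 16 + 3/4)) + 755 = (-565/2 - 57/4) + 755 = -1187/4 + 755 = 1833/4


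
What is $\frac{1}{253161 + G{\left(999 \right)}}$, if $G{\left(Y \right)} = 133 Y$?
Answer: $\frac{1}{386028} \approx 2.5905 \cdot 10^{-6}$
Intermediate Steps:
$\frac{1}{253161 + G{\left(999 \right)}} = \frac{1}{253161 + 133 \cdot 999} = \frac{1}{253161 + 132867} = \frac{1}{386028}$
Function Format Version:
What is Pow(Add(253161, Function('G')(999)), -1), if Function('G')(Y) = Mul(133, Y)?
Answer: Rational(1, 386028) ≈ 2.5905e-6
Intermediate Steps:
Pow(Add(253161, Function('G')(999)), -1) = Pow(Add(253161, Mul(133, 999)), -1) = Pow(Add(253161, 132867), -1) = Pow(386028, -1) = Rational(1, 386028)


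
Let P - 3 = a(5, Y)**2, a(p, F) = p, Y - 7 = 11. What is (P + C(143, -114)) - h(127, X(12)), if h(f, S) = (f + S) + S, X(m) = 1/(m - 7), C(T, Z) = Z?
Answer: -1067/5 ≈ -213.40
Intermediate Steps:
Y = 18 (Y = 7 + 11 = 18)
X(m) = 1/(-7 + m)
P = 28 (P = 3 + 5**2 = 3 + 25 = 28)
h(f, S) = f + 2*S (h(f, S) = (S + f) + S = f + 2*S)
(P + C(143, -114)) - h(127, X(12)) = (28 - 114) - (127 + 2/(-7 + 12)) = -86 - (127 + 2/5) = -86 - 1*637/5 = -86 - 637/5 = -1067/5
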